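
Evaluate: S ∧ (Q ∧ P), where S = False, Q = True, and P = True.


S = False, Q = True, P = True
Step 1: Q ∧ P = True AND True = True
Step 2: S ∧ True = False AND True = False
AND is true only when ALL operands are true.

False


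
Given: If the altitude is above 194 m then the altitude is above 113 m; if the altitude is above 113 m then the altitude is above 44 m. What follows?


Hypothetical syllogism: P → Q, Q → R ⊢ P → R
Premise 1: the altitude is above 194 m → the altitude is above 113 m
Premise 2: the altitude is above 113 m → the altitude is above 44 m
Chain the implications: the middle term (the altitude is above 113 m) links the two.
Conclusion: If the altitude is above 194 m, then the altitude is above 44 m.

If the altitude is above 194 m, then the altitude is above 44 m.


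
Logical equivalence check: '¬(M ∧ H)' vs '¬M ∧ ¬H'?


Expression 1: ¬(M ∧ H)
Expression 2: ¬M ∧ ¬H
Truth table (M H | Expr1 Expr2):
  T T |   F     F
  T F |   T     F   ← differ
  F T |   T     F   ← differ
  F F |   T     T
Counterexample: M=T, H=F gives Expr1 = T but Expr2 = F, so the expressions are NOT logically equivalent.

No


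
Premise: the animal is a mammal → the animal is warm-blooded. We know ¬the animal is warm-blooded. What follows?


Modus tollens: P → Q, ¬Q ⊢ ¬P
P: the animal is a mammal
Q: the animal is warm-blooded
We have P → Q and Q is false.
By modus tollens, P must be false.

It is not the case that the animal is a mammal


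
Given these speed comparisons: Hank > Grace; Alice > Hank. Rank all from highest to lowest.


Constraints: Hank > Grace; Alice > Hank
Method: at each step, the next-highest is the one remaining person who never appears on the smaller side of a constraint between remaining people.
  Step 1: remaining {Grace, Hank, Alice}; on the smaller side: {Grace, Hank} → Alice is next (Alice > Hank).
  Step 2: remaining {Grace, Hank}; on the smaller side: {Grace} → Hank is next (Hank > Grace).
  Step 3: only Grace remains → lowest.
Final ranking (highest to lowest):

Alice > Hank > Grace


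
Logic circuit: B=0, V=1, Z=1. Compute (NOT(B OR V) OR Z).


B OR V = 1
NOT(1) = 0
0 OR 1 = 1

1


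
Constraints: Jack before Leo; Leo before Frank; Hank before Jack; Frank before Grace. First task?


Constraints: Jack before Leo; Leo before Frank; Hank before Jack; Frank before Grace
The first task can have nothing scheduled before it, so it must never appear on the right of a 'before'.
Tasks appearing after some 'before': Leo, Frank, Jack, Grace.
The only task not in that list is Hank → it is first.

Hank


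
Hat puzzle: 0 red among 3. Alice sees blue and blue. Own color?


Total red = 0, seen red = 0
Own red = 0 - 0 = 0
Alice's hat is blue.

blue


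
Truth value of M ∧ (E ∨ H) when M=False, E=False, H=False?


M = False, E = False, H = False
Expression: M ∧ (E ∨ H)
Step 1: E ∨ H = False OR False = False
Step 2: M ∧ (False) = False AND False = False

False


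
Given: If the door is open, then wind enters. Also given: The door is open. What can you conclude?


Modus ponens: P → Q, P ⊢ Q
P: the door is open
Q: wind enters
We have P → Q and P is true.
By modus ponens, Q must be true.

Wind enters


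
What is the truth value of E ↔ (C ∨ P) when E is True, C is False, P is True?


E = True, C = False, P = True
Step 1: C ∨ P = False OR True = True
Step 2: E ↔ (True): true when both sides have same truth value.
Result: True ↔ True = True

True


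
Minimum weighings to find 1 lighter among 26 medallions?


Each weighing has 3 outcomes (left heavy / balance / right heavy), so k weighings distinguish at most 3^k cases; splitting into three near-equal groups achieves this.
Need 3^k ≥ 26: 3^2 = 9 < 26 ≤ 3^3 = 27
k = ⌈log₃(26)⌉ = 3

3


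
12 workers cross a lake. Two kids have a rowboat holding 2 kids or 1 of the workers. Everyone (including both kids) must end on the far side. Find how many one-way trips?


Per crossing of one of the workers: kids→, one←, one of the workers→, one← = 4 trips
12 × 4 = 48, + 1 final kids→ = 49
Minimum trips = 49

49


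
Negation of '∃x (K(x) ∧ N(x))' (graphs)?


Original: ∃x (K(x) ∧ N(x))
Rule: ¬∀→∃, ¬∃→∀, negate predicate.
Negation: ∀x (¬K(x) ∨ ¬N(x))

∀x (¬K(x) ∨ ¬N(x))


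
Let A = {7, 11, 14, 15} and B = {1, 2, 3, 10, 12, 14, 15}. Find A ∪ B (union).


A = {7, 11, 14, 15}
B = {1, 2, 3, 10, 12, 14, 15}
Operation: union
All elements combined: 1, 2, 3, 7, 10, 11, 12, 14, 15

{1, 2, 3, 7, 10, 11, 12, 14, 15}


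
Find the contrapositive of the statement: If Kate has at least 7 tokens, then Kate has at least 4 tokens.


Original: If Kate has at least 7 tokens, then Kate has at least 4 tokens
Contrapositive: If ¬Q, then ¬P
Negate Q: not (Kate has at least 4 tokens)
Negate P: not (Kate has at least 7 tokens)

If not (Kate has at least 4 tokens), then not (Kate has at least 7 tokens).


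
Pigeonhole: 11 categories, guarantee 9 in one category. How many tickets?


Pigeonhole: to guarantee k in one of n categories, need (k-1)×n + 1.
k = 9, n = 11
Minimum = (9-1) × 11 + 1 = 8 × 11 + 1

89


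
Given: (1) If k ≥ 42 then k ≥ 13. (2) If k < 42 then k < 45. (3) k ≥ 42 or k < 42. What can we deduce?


Constructive dilemma: (P → Q) ∧ (R → S), P ∨ R ⊢ Q ∨ S
Premise 1: k ≥ 42 → k ≥ 13
Premise 2: k < 42 → k < 45
Premise 3: k ≥ 42 ∨ k < 42
Case 1: Assuming k ≥ 42, then by Premise 1, k ≥ 13.
Case 2: Assuming k < 42, then by Premise 2, k < 45.
Since one of k ≥ 42 or k < 42 must hold, we get k ≥ 13 or k < 45.

k ≥ 13 or k < 45.


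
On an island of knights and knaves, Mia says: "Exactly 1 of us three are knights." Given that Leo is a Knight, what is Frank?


Mia claims exactly 1 knights among Mia, Leo, Frank.
Given: Leo is a Knight.

Case 1: Mia is a Knight (tells truth)
  Then exactly 1 of the three are knights.
  Counting Mia, Leo: 2 knight(s) so far. Need -1 more → impossible.
Case 2: Mia is a Knave (lies)
  Then the count is NOT 1.
  If Frank = Knave, count = 1 = 1 → claim would be true, contradicts lie.
  If Frank = Knight, count = 2 ≠ 1 → lie confirmed ✓

Frank is a Knight.

Knight


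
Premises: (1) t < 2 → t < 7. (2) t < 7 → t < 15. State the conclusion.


Hypothetical syllogism: P → Q, Q → R ⊢ P → R
Premise 1: t < 2 → t < 7
Premise 2: t < 7 → t < 15
Chain the implications: the middle term (t < 7) links the two.
Conclusion: If t < 2, then t < 15.

If t < 2, then t < 15.


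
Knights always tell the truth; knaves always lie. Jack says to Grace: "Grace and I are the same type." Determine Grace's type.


Jack says: "Grace and I are the same type."
Case 1: Jack is a Knight (truth-teller)
  Statement is true → they ARE the same → Grace is also a Knight
Case 2: Jack is a Knave (liar)
  Statement is false → they are NOT the same → Grace is a Knight
In both cases, Grace is a Knight.

Knight


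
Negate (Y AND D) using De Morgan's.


De Morgan's law: ¬(P ∧ Q) ≡ ¬P ∨ ¬Q
¬(Y ∧ D) = ¬Y ∨ ¬D

¬Y ∨ ¬D


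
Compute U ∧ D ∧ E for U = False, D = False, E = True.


U = False, D = False, E = True
Step 1: U ∧ D = False AND False = False
Step 2: (False) ∧ E = (False) AND True = False
AND is true only when ALL operands are true.

False


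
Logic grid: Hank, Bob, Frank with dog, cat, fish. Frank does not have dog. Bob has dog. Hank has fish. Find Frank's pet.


From clues:
  Bob → dog
  Hank → fish
By elimination, Frank gets the remaining.

cat


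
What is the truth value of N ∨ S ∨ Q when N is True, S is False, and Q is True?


N = True, S = False, Q = True
Step 1: N ∨ S = True OR False = True
Step 2: True ∨ Q = True OR True = True
OR is true when at least one operand is true.

True


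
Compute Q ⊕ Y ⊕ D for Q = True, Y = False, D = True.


Q = True, Y = False, D = True
Step 1: Q ⊕ Y = True XOR False = True
Step 2: True ⊕ D = True XOR True = False
XOR is true when an odd number of operands are true.

False


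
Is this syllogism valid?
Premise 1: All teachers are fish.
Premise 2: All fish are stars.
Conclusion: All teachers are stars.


Premise 1: All teachers are fish.
Premise 2: All fish are stars.
Conclusion: All teachers are stars.
Barbara syllogism (AAA-1): All A are B, All B are C → All A are C.
Middle term (fish) distributed in premise 2.

Valid


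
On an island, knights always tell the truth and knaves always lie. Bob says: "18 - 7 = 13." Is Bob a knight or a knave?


Statement: "18 - 7 = 13."
Actual: 18 - 7 = 11
Claimed: 13
Statement is FALSE → Bob lies → Knave

Knave


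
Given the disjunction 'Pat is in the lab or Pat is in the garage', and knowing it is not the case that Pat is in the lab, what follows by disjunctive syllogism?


Disjunctive syllogism: P ∨ Q, ¬P ⊢ Q
Disjunction: Pat is in the lab ∨ Pat is in the garage
We know it is not the case that Pat is in the lab.
By disjunctive syllogism, the other disjunct must be true.

Pat is in the garage


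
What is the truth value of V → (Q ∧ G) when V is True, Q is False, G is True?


V = True, Q = False, G = True
Step 1: Q ∧ G = False AND True = False
Step 2: V → (False): false only when V=True and consequent=False.
Result: False

False


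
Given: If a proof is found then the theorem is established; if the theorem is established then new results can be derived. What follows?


Hypothetical syllogism: P → Q, Q → R ⊢ P → R
Premise 1: a proof is found → the theorem is established
Premise 2: the theorem is established → new results can be derived
Chain the implications: the middle term (the theorem is established) links the two.
Conclusion: If a proof is found, then new results can be derived.

If a proof is found, then new results can be derived.


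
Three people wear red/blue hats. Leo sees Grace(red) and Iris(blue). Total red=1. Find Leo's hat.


Total red = 1, seen red = 1
Own red = 1 - 1 = 0
Leo's hat is blue.

blue


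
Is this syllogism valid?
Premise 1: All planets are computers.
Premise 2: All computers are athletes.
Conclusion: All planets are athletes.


Premise 1: All planets are computers.
Premise 2: All computers are athletes.
Conclusion: All planets are athletes.
Barbara syllogism (AAA-1): All A are B, All B are C → All A are C.
Middle term (computers) distributed in premise 2.

Valid


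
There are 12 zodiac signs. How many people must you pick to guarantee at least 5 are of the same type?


Pigeonhole: to guarantee k in one of n categories, need (k-1)×n + 1.
k = 5, n = 12
Minimum = (5-1) × 12 + 1 = 4 × 12 + 1

49


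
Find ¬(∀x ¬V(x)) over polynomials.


Original: ∀x ¬V(x)
Rule: ¬∀→∃, ¬∃→∀, negate predicate.
Negation: ∃x V(x)

∃x V(x)


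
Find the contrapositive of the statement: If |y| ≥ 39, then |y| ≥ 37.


Original: If |y| ≥ 39, then |y| ≥ 37
Contrapositive: If ¬Q, then ¬P
Negate Q: not (|y| ≥ 37)
Negate P: not (|y| ≥ 39)

If not (|y| ≥ 37), then not (|y| ≥ 39).


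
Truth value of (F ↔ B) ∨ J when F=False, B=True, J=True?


F = False, B = True, J = True
Expression: (F ↔ B) ∨ J
Step 1: F ↔ B = (False iff True) (true when values match) = False
Step 2: (False) ∨ J = False OR True = True

True


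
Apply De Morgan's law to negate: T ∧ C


De Morgan's law: ¬(P ∧ Q) ≡ ¬P ∨ ¬Q
¬(T ∧ C) = ¬T ∨ ¬C

¬T ∨ ¬C


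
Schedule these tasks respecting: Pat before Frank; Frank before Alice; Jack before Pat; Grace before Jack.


Constraints: Pat before Frank; Frank before Alice; Jack before Pat; Grace before Jack
Method: repeatedly schedule the remaining task that has no remaining task required before it.
  Step 1: remaining {Grace, Jack, Frank, Pat, Alice}; every task except Grace still has a predecessor pending → schedule Grace.
  Step 2: remaining {Jack, Frank, Pat, Alice}; every task except Jack still has a predecessor pending → schedule Jack.
  Step 3: remaining {Frank, Pat, Alice}; every task except Pat still has a predecessor pending → schedule Pat.
  Step 4: remaining {Frank, Alice}; every task except Frank still has a predecessor pending → schedule Frank.
  Step 5: only Alice remains → schedule Alice.
Resulting order:

Grace → Jack → Pat → Frank → Alice


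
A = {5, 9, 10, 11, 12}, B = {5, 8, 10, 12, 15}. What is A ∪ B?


A = {5, 9, 10, 11, 12}
B = {5, 8, 10, 12, 15}
Operation: union
All elements combined: 5, 8, 9, 10, 11, 12, 15

{5, 8, 9, 10, 11, 12, 15}


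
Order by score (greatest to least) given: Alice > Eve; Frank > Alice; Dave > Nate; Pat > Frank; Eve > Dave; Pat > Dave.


Constraints: Alice > Eve; Frank > Alice; Dave > Nate; Pat > Frank; Eve > Dave; Pat > Dave
Method: at each step, the next-highest is the one remaining person who never appears on the smaller side of a constraint between remaining people.
  Step 1: remaining {Pat, Alice, Dave, Nate, Frank, Eve}; on the smaller side: {Alice, Dave, Nate, Frank, Eve} → Pat is next (Pat > Frank; Pat > Dave).
  Step 2: remaining {Alice, Dave, Nate, Frank, Eve}; on the smaller side: {Alice, Dave, Nate, Eve} → Frank is next (Frank > Alice).
  Step 3: remaining {Alice, Dave, Nate, Eve}; on the smaller side: {Dave, Nate, Eve} → Alice is next (Alice > Eve).
  Step 4: remaining {Dave, Nate, Eve}; on the smaller side: {Dave, Nate} → Eve is next (Eve > Dave).
  Step 5: remaining {Dave, Nate}; on the smaller side: {Nate} → Dave is next (Dave > Nate).
  Step 6: only Nate remains → lowest.
Final ranking (highest to lowest):

Pat > Frank > Alice > Eve > Dave > Nate


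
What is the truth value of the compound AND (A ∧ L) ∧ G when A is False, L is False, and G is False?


A = False, L = False, G = False
Step 1: A ∧ L = False AND False = False
Step 2: False ∧ G = False AND False = False
AND is true only when ALL operands are true.

False


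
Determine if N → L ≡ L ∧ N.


Expression 1: N → L
Expression 2: L ∧ N
Truth table (N L | Expr1 Expr2):
  T T |   T     T
  T F |   F     F
  F T |   T     F   ← differ
  F F |   T     F   ← differ
Counterexample: N=F, L=T gives Expr1 = T but Expr2 = F, so the expressions are NOT logically equivalent.

No


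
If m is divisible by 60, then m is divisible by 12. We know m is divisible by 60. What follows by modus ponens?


Modus ponens: P → Q, P ⊢ Q
P: m is divisible by 60
Q: m is divisible by 12
We have P → Q and P is true.
By modus ponens, Q must be true.

m is divisible by 12


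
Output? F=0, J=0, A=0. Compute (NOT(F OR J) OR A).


F OR J = 0
NOT(0) = 1
1 OR 0 = 1

1


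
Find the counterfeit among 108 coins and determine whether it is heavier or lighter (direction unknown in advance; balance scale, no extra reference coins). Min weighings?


Let n = 108. 216 possibilities (n coins × lighter/heavier); each weighing has 3 outcomes.
Bound for k weighings: say the first weighing puts j coins on each pan. If it tips, the 2j weighed coins remain suspects (each with a known direction) and k-1 weighings give 3^(k-1) outcomes; 3^(k-1) is odd, so 2j ≤ 3^(k-1) - 1. If it balances, the n - 2j unweighed coins remain with direction unknown: 2(n - 2j) ≤ 3^(k-1) - 1 by the same parity argument. Adding, n ≤ (3^(k-1) - 1) + (3^(k-1) - 1)/2 = (3^k - 3)/2, and the classical three-group strategy achieves this (3 coins in 2 weighings, 12 in 3, 39 in 4, 120 in 5).
So we need the smallest k with (3^k - 3)/2 ≥ 108.
k = 4: (3^4 - 3)/2 = 39 < 108 ✗
k = 5: (3^5 - 3)/2 = 120 ≥ 108 ✓

5


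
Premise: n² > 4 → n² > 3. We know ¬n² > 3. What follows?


Modus tollens: P → Q, ¬Q ⊢ ¬P
P: n² > 4
Q: n² > 3
We have P → Q and Q is false.
By modus tollens, P must be false.

It is not the case that n² > 4


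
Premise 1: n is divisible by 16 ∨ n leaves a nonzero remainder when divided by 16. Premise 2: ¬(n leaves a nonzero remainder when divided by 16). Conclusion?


Disjunctive syllogism: P ∨ Q, ¬P ⊢ Q
Disjunction: n is divisible by 16 ∨ n leaves a nonzero remainder when divided by 16
We know it is not the case that n leaves a nonzero remainder when divided by 16.
By disjunctive syllogism, the other disjunct must be true.

n is divisible by 16


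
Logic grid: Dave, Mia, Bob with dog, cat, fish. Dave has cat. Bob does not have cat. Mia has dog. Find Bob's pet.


From clues:
  Dave → cat
  Mia → dog
By elimination, Bob gets the remaining.

fish


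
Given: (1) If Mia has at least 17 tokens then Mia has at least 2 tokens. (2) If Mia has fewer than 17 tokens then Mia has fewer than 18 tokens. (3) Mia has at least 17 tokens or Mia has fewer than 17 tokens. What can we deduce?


Constructive dilemma: (P → Q) ∧ (R → S), P ∨ R ⊢ Q ∨ S
Premise 1: Mia has at least 17 tokens → Mia has at least 2 tokens
Premise 2: Mia has fewer than 17 tokens → Mia has fewer than 18 tokens
Premise 3: Mia has at least 17 tokens ∨ Mia has fewer than 17 tokens
Case 1: Assuming Mia has at least 17 tokens, then by Premise 1, Mia has at least 2 tokens.
Case 2: Assuming Mia has fewer than 17 tokens, then by Premise 2, Mia has fewer than 18 tokens.
Since one of Mia has at least 17 tokens or Mia has fewer than 17 tokens must hold, we get Mia has at least 2 tokens or Mia has fewer than 18 tokens.

Mia has at least 2 tokens or Mia has fewer than 18 tokens.


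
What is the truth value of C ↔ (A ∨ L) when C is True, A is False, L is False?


C = True, A = False, L = False
Step 1: A ∨ L = False OR False = False
Step 2: C ↔ (False): true when both sides have same truth value.
Result: True ↔ False = False

False


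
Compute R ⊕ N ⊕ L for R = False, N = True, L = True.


R = False, N = True, L = True
Step 1: R ⊕ N = False XOR True = True
Step 2: True ⊕ L = True XOR True = False
XOR is true when an odd number of operands are true.

False


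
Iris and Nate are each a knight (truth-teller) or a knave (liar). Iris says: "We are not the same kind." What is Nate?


Iris says: "We are not the same kind."
Case 1: Iris is a Knight (truth-teller)
  Statement is true → they ARE different → Nate is a Knave
Case 2: Iris is a Knave (liar)
  Statement is false → they are NOT different → Nate is a Knave
In both cases, Nate is a Knave.

Knave


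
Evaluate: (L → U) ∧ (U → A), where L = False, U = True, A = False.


L = False, U = True, A = False
Step 1: L → U is false only when L=True and U=False. Result: True
Step 2: U → A is false only when U=True and A=False. Result: False
Step 3: True ∧ False = False

False


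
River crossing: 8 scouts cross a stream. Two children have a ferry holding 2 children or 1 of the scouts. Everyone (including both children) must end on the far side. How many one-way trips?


Per crossing of one of the scouts: children→, one←, one of the scouts→, one← = 4 trips
8 × 4 = 32, + 1 final children→ = 33
Minimum trips = 33

33


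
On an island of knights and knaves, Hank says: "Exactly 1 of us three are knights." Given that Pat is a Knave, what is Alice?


Hank claims exactly 1 knights among Hank, Pat, Alice.
Given: Pat is a Knave.

Case 1: Hank is a Knight (tells truth)
  Then exactly 1 of the three are knights.
  Counting Hank, Pat: 1 knight(s) so far. Need 0 more → Alice = Knave.
Case 2: Hank is a Knave (lies)
  Then the count is NOT 1.
  If Alice = Knight, count = 1 = 1 → claim would be true, contradicts lie.
  If Alice = Knave, count = 0 ≠ 1 → lie confirmed ✓

Alice is a Knave.

Knave


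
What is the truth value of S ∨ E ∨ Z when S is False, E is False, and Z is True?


S = False, E = False, Z = True
Step 1: S ∨ E = False OR False = False
Step 2: False ∨ Z = False OR True = True
OR is true when at least one operand is true.

True


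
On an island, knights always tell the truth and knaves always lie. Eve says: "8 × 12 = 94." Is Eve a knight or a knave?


Statement: "8 × 12 = 94."
Actual: 8 × 12 = 96
Claimed: 94
Statement is FALSE → Eve lies → Knave

Knave


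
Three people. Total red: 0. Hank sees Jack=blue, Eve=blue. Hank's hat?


Total red = 0, seen red = 0
Own red = 0 - 0 = 0
Hank's hat is blue.

blue


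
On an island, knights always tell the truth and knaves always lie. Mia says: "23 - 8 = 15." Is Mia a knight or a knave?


Statement: "23 - 8 = 15."
Actual: 23 - 8 = 15
Claimed: 15
Statement is TRUE → Mia tells the truth → Knight

Knight


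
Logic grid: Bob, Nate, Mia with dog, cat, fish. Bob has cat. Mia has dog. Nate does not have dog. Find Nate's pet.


From clues:
  Mia → dog
  Bob → cat
By elimination, Nate gets the remaining.

fish


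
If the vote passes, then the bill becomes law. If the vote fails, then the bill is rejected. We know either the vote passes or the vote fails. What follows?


Constructive dilemma: (P → Q) ∧ (R → S), P ∨ R ⊢ Q ∨ S
Premise 1: the vote passes → the bill becomes law
Premise 2: the vote fails → the bill is rejected
Premise 3: the vote passes ∨ the vote fails
Case 1: Assuming the vote passes, then by Premise 1, the bill becomes law.
Case 2: Assuming the vote fails, then by Premise 2, the bill is rejected.
Since one of the vote passes or the vote fails must hold, we get the bill becomes law or the bill is rejected.

The bill becomes law or the bill is rejected.


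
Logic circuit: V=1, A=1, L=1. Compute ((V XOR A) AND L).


V XOR A = 1^1 = 0
0 AND 1 = 0

0


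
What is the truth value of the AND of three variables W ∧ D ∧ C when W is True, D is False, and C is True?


W = True, D = False, C = True
Step 1: W ∧ D = True AND False = False
Step 2: (False) ∧ C = (False) AND True = False
AND is true only when ALL operands are true.

False


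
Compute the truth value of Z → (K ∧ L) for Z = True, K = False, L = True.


Z = True, K = False, L = True
Step 1: K ∧ L = False AND True = False
Step 2: Z → (False): false only when Z=True and consequent=False.
Result: False

False


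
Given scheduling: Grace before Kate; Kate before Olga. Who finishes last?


Constraints: Grace before Kate; Kate before Olga
The last task can have nothing scheduled after it, so it must never appear on the left of a 'before'.
Tasks appearing before some other task: Grace, Kate.
The only task not in that list is Olga → it is last.

Olga


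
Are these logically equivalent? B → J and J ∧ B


Expression 1: B → J
Expression 2: J ∧ B
Truth table (B J | Expr1 Expr2):
  T T |   T     T
  T F |   F     F
  F T |   T     F   ← differ
  F F |   T     F   ← differ
Counterexample: B=F, J=T gives Expr1 = T but Expr2 = F, so the expressions are NOT logically equivalent.

No


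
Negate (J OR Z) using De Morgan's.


De Morgan's law: ¬(P ∨ Q) ≡ ¬P ∧ ¬Q
¬(J ∨ Z) = ¬J ∧ ¬Z

¬J ∧ ¬Z


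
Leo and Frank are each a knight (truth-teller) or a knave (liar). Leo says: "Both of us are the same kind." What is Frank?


Leo says: "Both of us are the same kind."
Case 1: Leo is a Knight (truth-teller)
  Statement is true → they ARE the same → Frank is also a Knight
Case 2: Leo is a Knave (liar)
  Statement is false → they are NOT the same → Frank is a Knight
In both cases, Frank is a Knight.

Knight


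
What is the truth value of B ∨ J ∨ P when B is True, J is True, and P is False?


B = True, J = True, P = False
Step 1: B ∨ J = True OR True = True
Step 2: True ∨ P = True OR False = True
OR is true when at least one operand is true.

True


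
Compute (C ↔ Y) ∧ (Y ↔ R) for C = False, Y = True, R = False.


C = False, Y = True, R = False
Step 1: C ↔ Y is true when C and Y have the same value. Result: False
Step 2: Y ↔ R is true when Y and R have the same value. Result: False
Step 3: False ∧ False = False

False


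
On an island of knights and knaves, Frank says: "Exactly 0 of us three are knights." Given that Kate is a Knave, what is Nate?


Frank claims exactly 0 knights among Frank, Kate, Nate.
Given: Kate is a Knave.

Case 1: Frank is a Knight (tells truth)
  Then exactly 0 of the three are knights.
  Counting Frank, Kate: 1 knight(s) so far. Need -1 more → impossible.
Case 2: Frank is a Knave (lies)
  Then the count is NOT 0.
  If Nate = Knave, count = 0 = 0 → claim would be true, contradicts lie.
  If Nate = Knight, count = 1 ≠ 0 → lie confirmed ✓

Nate is a Knight.

Knight


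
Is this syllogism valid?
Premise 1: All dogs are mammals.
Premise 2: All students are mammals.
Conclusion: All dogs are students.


Premise 1: All dogs are mammals.
Premise 2: All students are mammals.
Conclusion: All dogs are students.
Fallacy: undistributed middle. mammals is predicate in both.
Counterexample: dogs and students could be disjoint subsets of mammals.

Invalid


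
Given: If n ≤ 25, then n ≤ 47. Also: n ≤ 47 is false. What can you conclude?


Modus tollens: P → Q, ¬Q ⊢ ¬P
P: n ≤ 25
Q: n ≤ 47
We have P → Q and Q is false.
By modus tollens, P must be false.

It is not the case that n ≤ 25


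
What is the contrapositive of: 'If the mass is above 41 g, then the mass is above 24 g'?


Original: If the mass is above 41 g, then the mass is above 24 g
Contrapositive: If ¬Q, then ¬P
Negate Q: not (the mass is above 24 g)
Negate P: not (the mass is above 41 g)

If not (the mass is above 24 g), then not (the mass is above 41 g).


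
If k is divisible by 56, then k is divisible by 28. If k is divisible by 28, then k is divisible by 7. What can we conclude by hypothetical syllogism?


Hypothetical syllogism: P → Q, Q → R ⊢ P → R
Premise 1: k is divisible by 56 → k is divisible by 28
Premise 2: k is divisible by 28 → k is divisible by 7
Chain the implications: the middle term (k is divisible by 28) links the two.
Conclusion: If k is divisible by 56, then k is divisible by 7.

If k is divisible by 56, then k is divisible by 7.


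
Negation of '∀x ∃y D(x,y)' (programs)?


Original: ∀x ∃y D(x,y)
Rule: ¬∀→∃, ¬∃→∀, negate predicate.
Negation: ∃x ∀y ¬D(x,y)

∃x ∀y ¬D(x,y)


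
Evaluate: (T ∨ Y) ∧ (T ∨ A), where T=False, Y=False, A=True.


T = False, Y = False, A = True
Expression: (T ∨ Y) ∧ (T ∨ A)
Step 1: T ∨ Y = False OR False = False
Step 2: T ∨ A = False OR True = True
Step 3: (False) ∧ (True) = False AND True = False

False


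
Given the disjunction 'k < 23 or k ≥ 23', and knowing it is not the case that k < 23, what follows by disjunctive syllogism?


Disjunctive syllogism: P ∨ Q, ¬P ⊢ Q
Disjunction: k < 23 ∨ k ≥ 23
We know it is not the case that k < 23.
By disjunctive syllogism, the other disjunct must be true.

k ≥ 23


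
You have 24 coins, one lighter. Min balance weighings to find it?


Each weighing has 3 outcomes (left heavy / balance / right heavy), so k weighings distinguish at most 3^k cases; splitting into three near-equal groups achieves this.
Need 3^k ≥ 24: 3^2 = 9 < 24 ≤ 3^3 = 27
k = ⌈log₃(24)⌉ = 3

3


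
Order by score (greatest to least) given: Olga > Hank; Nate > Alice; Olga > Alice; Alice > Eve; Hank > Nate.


Constraints: Olga > Hank; Nate > Alice; Olga > Alice; Alice > Eve; Hank > Nate
Method: at each step, the next-highest is the one remaining person who never appears on the smaller side of a constraint between remaining people.
  Step 1: remaining {Eve, Hank, Nate, Alice, Olga}; on the smaller side: {Eve, Hank, Nate, Alice} → Olga is next (Olga > Hank; Olga > Alice).
  Step 2: remaining {Eve, Hank, Nate, Alice}; on the smaller side: {Eve, Nate, Alice} → Hank is next (Hank > Nate).
  Step 3: remaining {Eve, Nate, Alice}; on the smaller side: {Eve, Alice} → Nate is next (Nate > Alice).
  Step 4: remaining {Eve, Alice}; on the smaller side: {Eve} → Alice is next (Alice > Eve).
  Step 5: only Eve remains → lowest.
Final ranking (highest to lowest):

Olga > Hank > Nate > Alice > Eve


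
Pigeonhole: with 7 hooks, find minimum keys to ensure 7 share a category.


Pigeonhole: to guarantee k in one of n categories, need (k-1)×n + 1.
k = 7, n = 7
Minimum = (7-1) × 7 + 1 = 6 × 7 + 1

43


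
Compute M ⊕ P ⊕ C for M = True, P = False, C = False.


M = True, P = False, C = False
Step 1: M ⊕ P = True XOR False = True
Step 2: True ⊕ C = True XOR False = True
XOR is true when an odd number of operands are true.

True


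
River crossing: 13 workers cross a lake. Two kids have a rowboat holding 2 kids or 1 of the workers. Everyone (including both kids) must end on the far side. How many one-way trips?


Per crossing of one of the workers: kids→, one←, one of the workers→, one← = 4 trips
13 × 4 = 52, + 1 final kids→ = 53
Minimum trips = 53

53


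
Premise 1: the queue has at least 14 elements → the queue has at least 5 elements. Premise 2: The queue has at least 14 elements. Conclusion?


Modus ponens: P → Q, P ⊢ Q
P: the queue has at least 14 elements
Q: the queue has at least 5 elements
We have P → Q and P is true.
By modus ponens, Q must be true.

The queue has at least 5 elements


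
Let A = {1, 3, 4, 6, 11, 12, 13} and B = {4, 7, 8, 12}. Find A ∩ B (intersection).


A = {1, 3, 4, 6, 11, 12, 13}
B = {4, 7, 8, 12}
Operation: intersection
Elements in both: 4, 12

{4, 12}


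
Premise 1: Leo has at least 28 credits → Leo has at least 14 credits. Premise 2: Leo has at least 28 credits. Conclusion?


Modus ponens: P → Q, P ⊢ Q
P: Leo has at least 28 credits
Q: Leo has at least 14 credits
We have P → Q and P is true.
By modus ponens, Q must be true.

Leo has at least 14 credits


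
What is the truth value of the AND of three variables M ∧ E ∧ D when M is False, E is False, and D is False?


M = False, E = False, D = False
Step 1: M ∧ E = False AND False = False
Step 2: (False) ∧ D = (False) AND False = False
AND is true only when ALL operands are true.

False


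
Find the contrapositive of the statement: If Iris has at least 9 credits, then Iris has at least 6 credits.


Original: If Iris has at least 9 credits, then Iris has at least 6 credits
Contrapositive: If ¬Q, then ¬P
Negate Q: not (Iris has at least 6 credits)
Negate P: not (Iris has at least 9 credits)

If not (Iris has at least 6 credits), then not (Iris has at least 9 credits).


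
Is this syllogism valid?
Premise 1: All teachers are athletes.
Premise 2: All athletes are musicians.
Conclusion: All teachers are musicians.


Premise 1: All teachers are athletes.
Premise 2: All athletes are musicians.
Conclusion: All teachers are musicians.
Barbara syllogism (AAA-1): All A are B, All B are C → All A are C.
Middle term (athletes) distributed in premise 2.

Valid


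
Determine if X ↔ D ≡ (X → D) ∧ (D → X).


Expression 1: X ↔ D
Expression 2: (X → D) ∧ (D → X)
Truth table (X D | Expr1 Expr2):
  T T |   T     T
  T F |   F     F
  F T |   F     F
  F F |   T     T
All 4 rows agree, so the expressions are logically equivalent.

Yes


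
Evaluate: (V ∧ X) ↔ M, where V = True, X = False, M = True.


V = True, X = False, M = True
Step 1: V ∧ X = True AND False = False
Step 2: (False) ↔ M: true when both sides have same truth value.
Result: False ↔ True = False

False


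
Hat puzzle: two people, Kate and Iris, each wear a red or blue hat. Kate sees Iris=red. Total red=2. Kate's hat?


Total red = 2, Iris = red
Red accounted for: 1
Remaining for Kate: 1
Kate's hat is red.

red


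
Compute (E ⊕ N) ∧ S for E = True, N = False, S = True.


E = True, N = False, S = True
Step 1: E ⊕ N = True XOR False = True
Step 2: True ∧ S = True AND True = True
XOR true when exactly one of E,N is true; then AND with S.

True


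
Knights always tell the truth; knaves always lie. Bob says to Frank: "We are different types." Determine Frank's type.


Bob says: "We are different types."
Case 1: Bob is a Knight (truth-teller)
  Statement is true → they ARE different → Frank is a Knave
Case 2: Bob is a Knave (liar)
  Statement is false → they are NOT different → Frank is a Knave
In both cases, Frank is a Knave.

Knave


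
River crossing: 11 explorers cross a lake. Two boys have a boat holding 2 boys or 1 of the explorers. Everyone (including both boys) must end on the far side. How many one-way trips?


Per crossing of one of the explorers: boys→, one←, one of the explorers→, one← = 4 trips
11 × 4 = 44, + 1 final boys→ = 45
Minimum trips = 45

45


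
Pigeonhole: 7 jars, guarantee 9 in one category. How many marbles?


Pigeonhole: to guarantee k in one of n categories, need (k-1)×n + 1.
k = 9, n = 7
Minimum = (9-1) × 7 + 1 = 8 × 7 + 1

57


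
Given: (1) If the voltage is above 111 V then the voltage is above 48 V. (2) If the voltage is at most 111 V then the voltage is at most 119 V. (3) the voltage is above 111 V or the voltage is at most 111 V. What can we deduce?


Constructive dilemma: (P → Q) ∧ (R → S), P ∨ R ⊢ Q ∨ S
Premise 1: the voltage is above 111 V → the voltage is above 48 V
Premise 2: the voltage is at most 111 V → the voltage is at most 119 V
Premise 3: the voltage is above 111 V ∨ the voltage is at most 111 V
Case 1: Assuming the voltage is above 111 V, then by Premise 1, the voltage is above 48 V.
Case 2: Assuming the voltage is at most 111 V, then by Premise 2, the voltage is at most 119 V.
Since one of the voltage is above 111 V or the voltage is at most 111 V must hold, we get the voltage is above 48 V or the voltage is at most 119 V.

The voltage is above 48 V or the voltage is at most 119 V.


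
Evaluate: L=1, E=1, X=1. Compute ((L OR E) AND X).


L OR E = 1|1 = 1
1 AND 1 = 1

1


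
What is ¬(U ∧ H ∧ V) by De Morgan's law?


De Morgan's law: ¬(P ∧ Q ∧ R) ≡ ¬P ∨ ¬Q ∨ ¬R
¬(U ∧ H ∧ V) = ¬U ∨ ¬H ∨ ¬V

¬U ∨ ¬H ∨ ¬V


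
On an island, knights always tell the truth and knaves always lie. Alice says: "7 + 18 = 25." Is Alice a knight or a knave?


Statement: "7 + 18 = 25."
Actual: 7 + 18 = 25
Claimed: 25
Statement is TRUE → Alice tells the truth → Knight

Knight


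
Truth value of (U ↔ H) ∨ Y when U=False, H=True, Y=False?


U = False, H = True, Y = False
Expression: (U ↔ H) ∨ Y
Step 1: U ↔ H = (False iff True) (true when values match) = False
Step 2: (False) ∨ Y = False OR False = False

False


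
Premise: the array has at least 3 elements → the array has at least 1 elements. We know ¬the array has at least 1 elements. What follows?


Modus tollens: P → Q, ¬Q ⊢ ¬P
P: the array has at least 3 elements
Q: the array has at least 1 elements
We have P → Q and Q is false.
By modus tollens, P must be false.

It is not the case that the array has at least 3 elements


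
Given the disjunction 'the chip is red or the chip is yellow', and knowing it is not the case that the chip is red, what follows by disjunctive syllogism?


Disjunctive syllogism: P ∨ Q, ¬P ⊢ Q
Disjunction: the chip is red ∨ the chip is yellow
We know it is not the case that the chip is red.
By disjunctive syllogism, the other disjunct must be true.

The chip is yellow


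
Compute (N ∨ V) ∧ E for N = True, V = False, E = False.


N = True, V = False, E = False
Step 1: N ∨ V = True OR False = True
Step 2: True ∧ E = True AND False = False
OR is true when at least one operand is true; AND requires both.

False


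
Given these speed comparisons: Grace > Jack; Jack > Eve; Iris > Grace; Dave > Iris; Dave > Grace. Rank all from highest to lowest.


Constraints: Grace > Jack; Jack > Eve; Iris > Grace; Dave > Iris; Dave > Grace
Method: at each step, the next-highest is the one remaining person who never appears on the smaller side of a constraint between remaining people.
  Step 1: remaining {Iris, Eve, Jack, Grace, Dave}; on the smaller side: {Iris, Eve, Jack, Grace} → Dave is next (Dave > Iris; Dave > Grace).
  Step 2: remaining {Iris, Eve, Jack, Grace}; on the smaller side: {Eve, Jack, Grace} → Iris is next (Iris > Grace).
  Step 3: remaining {Eve, Jack, Grace}; on the smaller side: {Eve, Jack} → Grace is next (Grace > Jack).
  Step 4: remaining {Eve, Jack}; on the smaller side: {Eve} → Jack is next (Jack > Eve).
  Step 5: only Eve remains → lowest.
Final ranking (highest to lowest):

Dave > Iris > Grace > Jack > Eve


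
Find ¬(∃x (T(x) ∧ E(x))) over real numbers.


Original: ∃x (T(x) ∧ E(x))
Rule: ¬∀→∃, ¬∃→∀, negate predicate.
Negation: ∀x (¬T(x) ∨ ¬E(x))

∀x (¬T(x) ∨ ¬E(x))


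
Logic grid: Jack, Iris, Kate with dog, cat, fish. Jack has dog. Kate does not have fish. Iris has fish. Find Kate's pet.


From clues:
  Jack → dog
  Iris → fish
By elimination, Kate gets the remaining.

cat


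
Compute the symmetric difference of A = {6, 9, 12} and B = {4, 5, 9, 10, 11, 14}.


A = {6, 9, 12}
B = {4, 5, 9, 10, 11, 14}
Operation: symmetric difference
In A only: [6, 12], in B only: [4, 5, 10, 11, 14]

{4, 5, 6, 10, 11, 12, 14}


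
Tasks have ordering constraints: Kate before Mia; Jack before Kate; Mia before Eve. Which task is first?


Constraints: Kate before Mia; Jack before Kate; Mia before Eve
The first task can have nothing scheduled before it, so it must never appear on the right of a 'before'.
Tasks appearing after some 'before': Mia, Kate, Eve.
The only task not in that list is Jack → it is first.

Jack


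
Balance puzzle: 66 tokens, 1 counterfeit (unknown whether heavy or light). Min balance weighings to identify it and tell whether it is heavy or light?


Let n = 66. 132 possibilities (n tokens × lighter/heavier); each weighing has 3 outcomes.
Bound for k weighings: say the first weighing puts j tokens on each pan. If it tips, the 2j weighed tokens remain suspects (each with a known direction) and k-1 weighings give 3^(k-1) outcomes; 3^(k-1) is odd, so 2j ≤ 3^(k-1) - 1. If it balances, the n - 2j unweighed tokens remain with direction unknown: 2(n - 2j) ≤ 3^(k-1) - 1 by the same parity argument. Adding, n ≤ (3^(k-1) - 1) + (3^(k-1) - 1)/2 = (3^k - 3)/2, and the classical three-group strategy achieves this (3 tokens in 2 weighings, 12 in 3, 39 in 4, 120 in 5).
So we need the smallest k with (3^k - 3)/2 ≥ 66.
k = 4: (3^4 - 3)/2 = 39 < 66 ✗
k = 5: (3^5 - 3)/2 = 120 ≥ 66 ✓

5


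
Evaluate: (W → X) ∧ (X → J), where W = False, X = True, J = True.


W = False, X = True, J = True
Step 1: W → X is false only when W=True and X=False. Result: True
Step 2: X → J is false only when X=True and J=False. Result: True
Step 3: True ∧ True = True

True


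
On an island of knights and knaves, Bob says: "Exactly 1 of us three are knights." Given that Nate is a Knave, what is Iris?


Bob claims exactly 1 knights among Bob, Nate, Iris.
Given: Nate is a Knave.

Case 1: Bob is a Knight (tells truth)
  Then exactly 1 of the three are knights.
  Counting Bob, Nate: 1 knight(s) so far. Need 0 more → Iris = Knave.
Case 2: Bob is a Knave (lies)
  Then the count is NOT 1.
  If Iris = Knight, count = 1 = 1 → claim would be true, contradicts lie.
  If Iris = Knave, count = 0 ≠ 1 → lie confirmed ✓

Iris is a Knave.

Knave


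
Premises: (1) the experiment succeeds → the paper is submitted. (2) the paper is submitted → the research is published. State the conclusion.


Hypothetical syllogism: P → Q, Q → R ⊢ P → R
Premise 1: the experiment succeeds → the paper is submitted
Premise 2: the paper is submitted → the research is published
Chain the implications: the middle term (the paper is submitted) links the two.
Conclusion: If the experiment succeeds, then the research is published.

If the experiment succeeds, then the research is published.


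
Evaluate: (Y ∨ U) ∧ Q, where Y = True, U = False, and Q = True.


Y = True, U = False, Q = True
Step 1: Y ∨ U = True OR False = True
Step 2: True ∧ Q = True AND True = True
OR is true when at least one operand is true; AND requires both.

True
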